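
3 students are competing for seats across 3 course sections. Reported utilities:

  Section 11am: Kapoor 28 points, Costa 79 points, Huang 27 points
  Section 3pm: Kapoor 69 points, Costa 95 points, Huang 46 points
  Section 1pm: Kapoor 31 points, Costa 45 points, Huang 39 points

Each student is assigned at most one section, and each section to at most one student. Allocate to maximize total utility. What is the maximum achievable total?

Maximum total: 187 points

Optimal: Kapoor→Section 3pm (69 points), Costa→Section 11am (79 points), Huang→Section 1pm (39 points) — total 69+79+39 = 187 points.
Max-entry greedy (repeatedly take the single best remaining cell) gives 162 points, worse by 25.
Swapping Kapoor↔Huang (Kapoor→Section 1pm 31 points, Huang→Section 3pm 46 points) loses 31.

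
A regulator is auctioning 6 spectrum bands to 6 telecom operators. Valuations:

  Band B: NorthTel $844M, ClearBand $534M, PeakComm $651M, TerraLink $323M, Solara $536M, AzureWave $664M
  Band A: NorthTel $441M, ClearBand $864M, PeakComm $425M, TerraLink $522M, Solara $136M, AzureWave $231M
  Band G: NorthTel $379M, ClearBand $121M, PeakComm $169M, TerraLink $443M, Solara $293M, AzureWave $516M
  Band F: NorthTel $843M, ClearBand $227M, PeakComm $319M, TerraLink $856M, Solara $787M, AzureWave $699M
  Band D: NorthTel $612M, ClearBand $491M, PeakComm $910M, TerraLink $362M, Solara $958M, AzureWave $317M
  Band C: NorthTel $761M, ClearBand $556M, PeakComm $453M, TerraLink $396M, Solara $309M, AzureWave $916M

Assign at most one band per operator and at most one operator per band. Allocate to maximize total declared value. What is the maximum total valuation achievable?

Maximum total: $4764M

Optimal: NorthTel→Band B ($844M), ClearBand→Band A ($864M), PeakComm→Band D ($910M), TerraLink→Band G ($443M), Solara→Band F ($787M), AzureWave→Band C ($916M) — total 844+864+910+443+787+916 = $4764M.
Row-greedy (each operator in turn takes its best remaining band) gives $4299M, worse by 465.
Next-best assignment: NorthTel→Band B, ClearBand→Band A, PeakComm→Band D, TerraLink→Band F, Solara→Band G, AzureWave→Band C = $4683M.
No other one-to-one assignment exceeds $4764M.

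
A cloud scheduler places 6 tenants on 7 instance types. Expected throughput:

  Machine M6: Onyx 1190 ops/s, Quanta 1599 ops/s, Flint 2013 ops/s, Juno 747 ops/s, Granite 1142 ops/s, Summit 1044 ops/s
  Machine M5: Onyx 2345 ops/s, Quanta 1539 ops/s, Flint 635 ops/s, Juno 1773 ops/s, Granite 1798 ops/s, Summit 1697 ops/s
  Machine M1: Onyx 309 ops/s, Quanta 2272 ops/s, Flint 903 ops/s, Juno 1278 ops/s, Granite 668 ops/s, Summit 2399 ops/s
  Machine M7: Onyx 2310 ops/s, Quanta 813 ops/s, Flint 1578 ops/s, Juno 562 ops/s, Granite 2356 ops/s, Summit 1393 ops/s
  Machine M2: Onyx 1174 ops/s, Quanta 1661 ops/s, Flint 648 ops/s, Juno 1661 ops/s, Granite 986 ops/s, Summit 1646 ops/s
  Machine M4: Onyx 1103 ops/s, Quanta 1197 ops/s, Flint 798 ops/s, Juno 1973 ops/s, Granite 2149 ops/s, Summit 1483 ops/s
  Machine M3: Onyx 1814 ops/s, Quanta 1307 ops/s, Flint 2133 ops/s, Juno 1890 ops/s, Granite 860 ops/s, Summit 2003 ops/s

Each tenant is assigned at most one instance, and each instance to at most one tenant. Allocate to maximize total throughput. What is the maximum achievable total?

Optimal: Onyx→Machine M5 (2345 ops/s), Quanta→Machine M1 (2272 ops/s), Flint→Machine M6 (2013 ops/s), Juno→Machine M4 (1973 ops/s), Granite→Machine M7 (2356 ops/s), Summit→Machine M3 (2003 ops/s) — total 2345+2272+2013+1973+2356+2003 = 12962 ops/s.
Column-greedy (each instance in turn goes to its best remaining tenant) gives 12747 ops/s, worse by 215.
Swapping Quanta↔Flint (Quanta→Machine M6 1599 ops/s, Flint→Machine M1 903 ops/s) loses 1783.

Max total: 12962 ops/s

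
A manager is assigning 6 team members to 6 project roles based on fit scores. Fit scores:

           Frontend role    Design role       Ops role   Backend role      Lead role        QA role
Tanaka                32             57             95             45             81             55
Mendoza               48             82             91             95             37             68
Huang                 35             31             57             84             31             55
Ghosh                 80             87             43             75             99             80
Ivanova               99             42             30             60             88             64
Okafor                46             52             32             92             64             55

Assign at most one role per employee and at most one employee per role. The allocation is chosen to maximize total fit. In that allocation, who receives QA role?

Optimal: Tanaka→Ops role (95 pts), Mendoza→Design role (82 pts), Huang→QA role (55 pts), Ghosh→Lead role (99 pts), Ivanova→Frontend role (99 pts), Okafor→Backend role (92 pts) — total 95+82+55+99+99+92 = 522 pts.
Max-entry greedy (repeatedly take the single best remaining cell) gives 495 pts, worse by 27.
Next-best assignment: Tanaka→Ops role, Mendoza→Design role, Huang→Backend role, Ghosh→Lead role, Ivanova→Frontend role, Okafor→QA role = 514 pts.
Huang's own top role is Backend role (84 pts), but forcing Huang→Backend role and reassigning the rest optimally gives only 514 pts — worse by 8.

Huang receives QA role.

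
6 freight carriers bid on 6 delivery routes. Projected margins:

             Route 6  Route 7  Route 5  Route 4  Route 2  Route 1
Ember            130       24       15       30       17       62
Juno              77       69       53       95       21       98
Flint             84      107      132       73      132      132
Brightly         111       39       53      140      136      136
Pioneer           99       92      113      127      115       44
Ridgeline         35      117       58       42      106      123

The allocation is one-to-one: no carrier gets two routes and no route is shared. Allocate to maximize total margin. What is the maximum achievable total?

Optimal: Ember→Route 6 ($130k), Juno→Route 1 ($98k), Flint→Route 5 ($132k), Brightly→Route 2 ($136k), Pioneer→Route 4 ($127k), Ridgeline→Route 7 ($117k) — total 130+98+132+136+127+117 = $740k.
Column-greedy (each route in turn goes to its best remaining carrier) gives $732k, worse by 8.
Checked against all permutations: $740k is optimal.

Maximum total: $740k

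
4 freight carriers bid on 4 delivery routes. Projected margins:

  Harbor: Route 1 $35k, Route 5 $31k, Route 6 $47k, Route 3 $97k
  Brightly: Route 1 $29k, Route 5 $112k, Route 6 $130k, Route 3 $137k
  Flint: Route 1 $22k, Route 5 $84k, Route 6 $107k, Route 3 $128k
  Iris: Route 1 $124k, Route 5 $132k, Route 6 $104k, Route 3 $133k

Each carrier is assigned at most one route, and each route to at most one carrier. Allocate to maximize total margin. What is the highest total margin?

Max total: $440k

This is a one-to-one assignment (maximum-weight bipartite matching).
Optimal: Harbor→Route 3 ($97k), Brightly→Route 5 ($112k), Flint→Route 6 ($107k), Iris→Route 1 ($124k) — total 97+112+107+124 = $440k.
Max-entry greedy (repeatedly take the single best remaining cell) gives $411k, worse by 29.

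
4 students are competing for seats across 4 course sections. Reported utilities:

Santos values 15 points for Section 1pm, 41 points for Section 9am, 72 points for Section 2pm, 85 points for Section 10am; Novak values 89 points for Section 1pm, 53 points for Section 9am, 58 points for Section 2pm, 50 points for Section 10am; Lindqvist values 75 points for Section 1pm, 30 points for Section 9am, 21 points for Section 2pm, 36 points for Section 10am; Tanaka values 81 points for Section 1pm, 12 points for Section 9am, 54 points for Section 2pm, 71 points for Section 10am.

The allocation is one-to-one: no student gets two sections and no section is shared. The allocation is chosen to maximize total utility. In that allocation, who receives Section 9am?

Novak receives Section 9am.

Optimal: Santos→Section 2pm (72 points), Novak→Section 9am (53 points), Lindqvist→Section 1pm (75 points), Tanaka→Section 10am (71 points) — total 72+53+75+71 = 271 points.
Column-greedy (each section in turn goes to its best remaining student) gives 220 points, worse by 51.
Next-best assignment: Santos→Section 10am, Novak→Section 9am, Lindqvist→Section 1pm, Tanaka→Section 2pm = 267 points.
No other one-to-one assignment exceeds 271 points.
Novak's own top section is Section 1pm (89 points), but forcing Novak→Section 1pm and reassigning the rest optimally gives only 262 points — worse by 9.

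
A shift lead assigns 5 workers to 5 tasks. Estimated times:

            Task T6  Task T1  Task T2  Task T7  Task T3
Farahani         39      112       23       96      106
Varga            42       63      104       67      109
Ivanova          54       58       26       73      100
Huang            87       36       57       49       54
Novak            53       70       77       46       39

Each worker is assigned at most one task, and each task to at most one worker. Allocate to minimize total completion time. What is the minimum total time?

Optimal: Farahani→Task T6 (39 min), Varga→Task T7 (67 min), Ivanova→Task T2 (26 min), Huang→Task T1 (36 min), Novak→Task T3 (39 min) — total 39+67+26+36+39 = 207 min.
Column-greedy (each task in turn goes to its cheapest remaining worker) gives 256 min, worse by 49.
Swapping Huang↔Ivanova (Huang→Task T2 57 min, Ivanova→Task T1 58 min) adds 53.
Every other assignment is strictly worse.

Minimum total: 207 min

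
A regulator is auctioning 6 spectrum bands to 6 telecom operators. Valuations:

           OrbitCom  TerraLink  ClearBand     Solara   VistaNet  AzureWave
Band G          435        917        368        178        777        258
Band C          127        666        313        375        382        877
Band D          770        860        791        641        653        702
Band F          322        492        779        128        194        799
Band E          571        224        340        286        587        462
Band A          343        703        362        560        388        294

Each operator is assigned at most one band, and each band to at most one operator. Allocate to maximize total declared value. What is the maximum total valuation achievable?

Maximum total: $4490M

Optimal: OrbitCom→Band D ($770M), TerraLink→Band G ($917M), ClearBand→Band F ($779M), Solara→Band A ($560M), VistaNet→Band E ($587M), AzureWave→Band C ($877M) — total 770+917+779+560+587+877 = $4490M.
Checked against all permutations: $4490M is optimal.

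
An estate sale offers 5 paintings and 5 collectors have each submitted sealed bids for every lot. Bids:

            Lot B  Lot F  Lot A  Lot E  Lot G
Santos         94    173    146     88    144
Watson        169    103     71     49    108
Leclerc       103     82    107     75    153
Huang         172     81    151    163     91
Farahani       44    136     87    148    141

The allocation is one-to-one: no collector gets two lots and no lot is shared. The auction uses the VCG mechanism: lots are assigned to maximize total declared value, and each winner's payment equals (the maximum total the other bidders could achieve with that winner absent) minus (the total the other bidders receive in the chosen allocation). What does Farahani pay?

Efficient allocation: Santos→Lot F ($173), Watson→Lot B ($169), Leclerc→Lot G ($153), Huang→Lot A ($151), Farahani→Lot E ($148); total welfare W = $794.
Farahani receives Lot E at value $148, so the others get W − 148 = $646.
Without Farahani: best allocation of the remaining 4 bidders over all 5 lots is Santos→Lot F ($173), Watson→Lot B ($169), Leclerc→Lot G ($153), Huang→Lot E ($163), total $658.
VCG payment = (others' best without Farahani) − (others' welfare with Farahani) = 658 − 646 = $12.

Farahani pays $12.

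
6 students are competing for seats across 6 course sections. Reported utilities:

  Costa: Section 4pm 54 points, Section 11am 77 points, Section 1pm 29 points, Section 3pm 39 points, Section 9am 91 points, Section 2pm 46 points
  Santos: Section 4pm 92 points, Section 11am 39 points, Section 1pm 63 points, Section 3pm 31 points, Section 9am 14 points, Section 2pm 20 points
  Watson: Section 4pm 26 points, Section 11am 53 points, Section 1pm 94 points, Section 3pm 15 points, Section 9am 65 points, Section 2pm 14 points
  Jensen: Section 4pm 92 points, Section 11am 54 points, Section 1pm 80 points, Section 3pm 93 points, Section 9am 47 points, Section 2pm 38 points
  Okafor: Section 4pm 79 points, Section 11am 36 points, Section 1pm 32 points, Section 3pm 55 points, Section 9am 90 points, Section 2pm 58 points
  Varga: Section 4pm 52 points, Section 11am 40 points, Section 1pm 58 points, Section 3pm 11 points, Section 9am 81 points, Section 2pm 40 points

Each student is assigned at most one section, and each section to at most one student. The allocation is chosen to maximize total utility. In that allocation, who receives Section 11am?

Costa receives Section 11am.

This is a one-to-one assignment (maximum-weight bipartite matching).
Optimal: Costa→Section 11am (77 points), Santos→Section 4pm (92 points), Watson→Section 1pm (94 points), Jensen→Section 3pm (93 points), Okafor→Section 2pm (58 points), Varga→Section 9am (81 points) — total 77+92+94+93+58+81 = 495 points.
Row-greedy (each student in turn takes its best remaining section) gives 468 points, worse by 27.
Next-best assignment: Costa→Section 11am, Santos→Section 4pm, Watson→Section 1pm, Jensen→Section 3pm, Okafor→Section 9am, Varga→Section 2pm = 486 points.
Checked against all permutations: 495 points is optimal.
Costa's own top section is Section 9am (91 points), but forcing Costa→Section 9am and reassigning the rest optimally gives only 468 points — worse by 27.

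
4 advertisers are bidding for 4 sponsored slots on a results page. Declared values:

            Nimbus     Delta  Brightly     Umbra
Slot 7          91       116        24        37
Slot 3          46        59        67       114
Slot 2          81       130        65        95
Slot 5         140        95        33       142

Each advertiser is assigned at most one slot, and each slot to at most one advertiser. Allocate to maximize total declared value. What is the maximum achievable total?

Maximum total: $435

Treat this as an assignment problem: match each advertiser to one slot.
Optimal: Nimbus→Slot 5 ($140), Delta→Slot 7 ($116), Brightly→Slot 2 ($65), Umbra→Slot 3 ($114) — total 140+116+65+114 = $435.
Column-greedy (each slot in turn goes to its best remaining advertiser) gives $344, worse by 91.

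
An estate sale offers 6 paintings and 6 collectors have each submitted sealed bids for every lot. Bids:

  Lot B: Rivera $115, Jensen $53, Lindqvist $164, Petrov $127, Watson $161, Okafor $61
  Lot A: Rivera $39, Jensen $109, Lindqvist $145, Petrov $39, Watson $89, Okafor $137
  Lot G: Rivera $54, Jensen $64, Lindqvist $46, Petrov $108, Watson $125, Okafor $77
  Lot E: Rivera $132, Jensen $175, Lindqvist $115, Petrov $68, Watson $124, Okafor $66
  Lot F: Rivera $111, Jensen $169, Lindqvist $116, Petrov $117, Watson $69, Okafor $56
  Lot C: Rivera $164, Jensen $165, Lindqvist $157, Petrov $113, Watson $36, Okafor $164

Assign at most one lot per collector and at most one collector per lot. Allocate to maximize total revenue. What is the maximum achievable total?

Optimal: Rivera→Lot C ($164), Jensen→Lot E ($175), Lindqvist→Lot B ($164), Petrov→Lot F ($117), Watson→Lot G ($125), Okafor→Lot A ($137) — total 164+175+164+117+125+137 = $882.
Swapping Lindqvist↔Rivera (Lindqvist→Lot C $157, Rivera→Lot B $115) loses 56.
Every other assignment is strictly worse.

Max total: $882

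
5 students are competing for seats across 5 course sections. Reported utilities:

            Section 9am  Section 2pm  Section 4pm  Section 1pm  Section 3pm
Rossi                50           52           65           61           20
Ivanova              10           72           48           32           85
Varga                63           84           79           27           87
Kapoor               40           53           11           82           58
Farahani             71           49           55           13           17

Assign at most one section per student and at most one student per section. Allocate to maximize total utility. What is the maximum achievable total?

Maximum total: 387 points

This is the linear assignment problem.
Optimal: Rossi→Section 4pm (65 points), Ivanova→Section 3pm (85 points), Varga→Section 2pm (84 points), Kapoor→Section 1pm (82 points), Farahani→Section 9am (71 points) — total 65+85+84+82+71 = 387 points.
Next-best assignment: Rossi→Section 4pm, Ivanova→Section 2pm, Varga→Section 3pm, Kapoor→Section 1pm, Farahani→Section 9am = 377 points.
Swapping Farahani↔Kapoor (Farahani→Section 1pm 13 points, Kapoor→Section 9am 40 points) loses 100.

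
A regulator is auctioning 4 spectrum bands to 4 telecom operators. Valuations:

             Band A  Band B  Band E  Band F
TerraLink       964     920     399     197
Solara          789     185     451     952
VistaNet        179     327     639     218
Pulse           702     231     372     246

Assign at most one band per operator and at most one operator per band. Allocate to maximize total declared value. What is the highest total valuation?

This is a one-to-one assignment (maximum-weight bipartite matching).
Optimal: TerraLink→Band B ($920M), Solara→Band F ($952M), VistaNet→Band E ($639M), Pulse→Band A ($702M) — total 920+952+639+702 = $3213M.
Row-greedy (each operator in turn takes its best remaining band) gives $2786M, worse by 427.
Next-best assignment: TerraLink→Band A, Solara→Band F, VistaNet→Band E, Pulse→Band B = $2786M.
Swapping Solara↔Pulse (Solara→Band A $789M, Pulse→Band F $246M) loses 619.
No other one-to-one assignment exceeds $3213M.

Maximum total: $3213M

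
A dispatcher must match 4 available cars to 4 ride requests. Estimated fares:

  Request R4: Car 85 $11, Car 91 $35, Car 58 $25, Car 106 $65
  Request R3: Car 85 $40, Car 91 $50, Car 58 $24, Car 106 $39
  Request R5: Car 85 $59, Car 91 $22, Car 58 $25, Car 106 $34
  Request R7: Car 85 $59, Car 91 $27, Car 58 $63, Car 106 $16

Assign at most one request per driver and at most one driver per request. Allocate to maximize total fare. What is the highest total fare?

This is a one-to-one assignment (maximum-weight bipartite matching).
Optimal: Car 85→Request R5 ($59), Car 91→Request R3 ($50), Car 58→Request R7 ($63), Car 106→Request R4 ($65) — total 59+50+63+65 = $237.
Next-best assignment: Car 85→Request R7, Car 91→Request R3, Car 58→Request R5, Car 106→Request R4 = $199.

Max total: $237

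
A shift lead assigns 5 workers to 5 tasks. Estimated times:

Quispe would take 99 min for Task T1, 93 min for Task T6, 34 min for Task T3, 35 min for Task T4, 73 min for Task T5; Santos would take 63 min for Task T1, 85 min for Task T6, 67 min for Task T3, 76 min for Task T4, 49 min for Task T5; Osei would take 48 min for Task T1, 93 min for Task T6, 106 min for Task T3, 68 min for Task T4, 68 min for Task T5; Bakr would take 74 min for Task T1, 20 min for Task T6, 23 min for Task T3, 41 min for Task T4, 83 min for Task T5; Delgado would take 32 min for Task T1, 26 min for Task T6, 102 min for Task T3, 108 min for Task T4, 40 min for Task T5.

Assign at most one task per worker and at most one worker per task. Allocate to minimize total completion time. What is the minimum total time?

Treat this as an assignment problem: match each worker to one task.
Optimal: Quispe→Task T4 (35 min), Santos→Task T5 (49 min), Osei→Task T1 (48 min), Bakr→Task T3 (23 min), Delgado→Task T6 (26 min) — total 35+49+48+23+26 = 181 min.
Row-greedy (each worker in turn takes its cheapest remaining task) gives 259 min, worse by 78.
No other one-to-one assignment undercuts 181 min.

Minimum total: 181 min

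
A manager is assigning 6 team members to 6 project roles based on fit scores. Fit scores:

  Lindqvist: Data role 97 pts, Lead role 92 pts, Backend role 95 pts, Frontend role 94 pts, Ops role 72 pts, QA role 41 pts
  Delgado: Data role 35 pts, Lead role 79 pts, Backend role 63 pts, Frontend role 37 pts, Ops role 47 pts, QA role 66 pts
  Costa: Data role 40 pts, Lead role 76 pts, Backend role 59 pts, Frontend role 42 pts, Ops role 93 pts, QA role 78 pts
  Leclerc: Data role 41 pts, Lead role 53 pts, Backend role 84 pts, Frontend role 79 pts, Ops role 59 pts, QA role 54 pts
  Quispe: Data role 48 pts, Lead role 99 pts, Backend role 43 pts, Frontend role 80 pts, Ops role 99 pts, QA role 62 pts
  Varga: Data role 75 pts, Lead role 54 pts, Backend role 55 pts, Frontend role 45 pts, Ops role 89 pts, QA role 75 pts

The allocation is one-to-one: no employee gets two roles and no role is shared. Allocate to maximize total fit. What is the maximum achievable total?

Maximum total: 511 pts

Treat this as an assignment problem: match each employee to one role.
Optimal: Lindqvist→Frontend role (94 pts), Delgado→QA role (66 pts), Costa→Ops role (93 pts), Leclerc→Backend role (84 pts), Quispe→Lead role (99 pts), Varga→Data role (75 pts) — total 94+66+93+84+99+75 = 511 pts.
Column-greedy (each role in turn goes to its best remaining employee) gives 484 pts, worse by 27.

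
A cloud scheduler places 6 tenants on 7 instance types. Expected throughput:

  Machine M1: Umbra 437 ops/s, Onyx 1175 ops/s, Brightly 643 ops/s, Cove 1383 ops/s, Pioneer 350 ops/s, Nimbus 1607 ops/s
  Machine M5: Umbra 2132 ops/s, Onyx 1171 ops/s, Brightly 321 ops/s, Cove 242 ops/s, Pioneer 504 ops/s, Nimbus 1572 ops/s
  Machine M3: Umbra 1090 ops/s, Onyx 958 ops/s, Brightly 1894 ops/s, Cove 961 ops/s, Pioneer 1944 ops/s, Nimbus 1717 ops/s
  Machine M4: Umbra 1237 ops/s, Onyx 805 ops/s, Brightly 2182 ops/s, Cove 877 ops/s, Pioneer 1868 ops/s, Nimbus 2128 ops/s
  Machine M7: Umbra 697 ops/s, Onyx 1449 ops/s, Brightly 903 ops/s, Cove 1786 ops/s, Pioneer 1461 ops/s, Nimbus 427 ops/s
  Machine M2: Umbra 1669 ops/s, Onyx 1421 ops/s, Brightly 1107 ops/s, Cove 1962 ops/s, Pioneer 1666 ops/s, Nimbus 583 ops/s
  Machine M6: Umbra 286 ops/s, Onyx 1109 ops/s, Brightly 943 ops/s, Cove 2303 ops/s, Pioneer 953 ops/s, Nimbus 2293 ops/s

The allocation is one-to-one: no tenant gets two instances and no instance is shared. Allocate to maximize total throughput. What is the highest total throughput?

Optimal: Umbra→Machine M5 (2132 ops/s), Onyx→Machine M7 (1449 ops/s), Brightly→Machine M4 (2182 ops/s), Cove→Machine M2 (1962 ops/s), Pioneer→Machine M3 (1944 ops/s), Nimbus→Machine M6 (2293 ops/s) — total 2132+1449+2182+1962+1944+2293 = 11962 ops/s.
Column-greedy (each instance in turn goes to its best remaining tenant) gives 11072 ops/s, worse by 890.
Next-best assignment: Umbra→Machine M5, Onyx→Machine M2, Brightly→Machine M4, Cove→Machine M7, Pioneer→Machine M3, Nimbus→Machine M6 = 11758 ops/s.
Swapping Brightly↔Nimbus (Brightly→Machine M6 943 ops/s, Nimbus→Machine M4 2128 ops/s) loses 1404.

Max total: 11962 ops/s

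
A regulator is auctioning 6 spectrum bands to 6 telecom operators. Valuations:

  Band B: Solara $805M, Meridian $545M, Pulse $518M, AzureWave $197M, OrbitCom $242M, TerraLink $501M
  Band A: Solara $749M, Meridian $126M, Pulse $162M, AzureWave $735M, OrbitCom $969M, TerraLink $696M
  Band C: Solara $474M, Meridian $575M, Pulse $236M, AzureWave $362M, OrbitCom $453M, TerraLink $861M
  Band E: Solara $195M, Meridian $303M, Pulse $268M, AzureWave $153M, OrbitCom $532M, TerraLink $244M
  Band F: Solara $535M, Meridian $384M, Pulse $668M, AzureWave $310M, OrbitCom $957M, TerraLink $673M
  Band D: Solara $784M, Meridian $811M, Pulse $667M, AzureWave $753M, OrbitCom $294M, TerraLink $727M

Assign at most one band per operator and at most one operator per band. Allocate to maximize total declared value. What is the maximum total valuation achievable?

This is a one-to-one assignment (maximum-weight bipartite matching).
Optimal: Solara→Band B ($805M), Meridian→Band D ($811M), Pulse→Band E ($268M), AzureWave→Band A ($735M), OrbitCom→Band F ($957M), TerraLink→Band C ($861M) — total 805+811+268+735+957+861 = $4437M.
Next-best assignment: Solara→Band B, Meridian→Band D, Pulse→Band F, AzureWave→Band A, OrbitCom→Band E, TerraLink→Band C = $4412M.
Swapping TerraLink↔Solara (TerraLink→Band B $501M, Solara→Band C $474M) loses 691.

Max total: $4437M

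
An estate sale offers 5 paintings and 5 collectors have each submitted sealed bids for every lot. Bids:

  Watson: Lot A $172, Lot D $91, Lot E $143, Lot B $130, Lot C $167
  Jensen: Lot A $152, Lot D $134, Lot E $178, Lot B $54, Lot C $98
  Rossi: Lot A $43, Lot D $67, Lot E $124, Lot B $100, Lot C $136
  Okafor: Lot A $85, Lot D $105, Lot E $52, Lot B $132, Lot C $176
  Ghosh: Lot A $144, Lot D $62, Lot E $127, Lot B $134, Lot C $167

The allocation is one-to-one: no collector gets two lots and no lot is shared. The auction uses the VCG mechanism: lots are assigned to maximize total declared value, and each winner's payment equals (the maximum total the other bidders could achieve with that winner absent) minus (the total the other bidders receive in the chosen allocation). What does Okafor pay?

Okafor pays $56.

Efficient allocation: Watson→Lot A ($172), Jensen→Lot D ($134), Rossi→Lot E ($124), Okafor→Lot C ($176), Ghosh→Lot B ($134); total welfare W = $740.
Okafor receives Lot C at value $176, so the others get W − 176 = $564.
Without Okafor: best allocation of the remaining 4 bidders over all 5 lots is Watson→Lot A ($172), Jensen→Lot E ($178), Rossi→Lot C ($136), Ghosh→Lot B ($134), total $620.
VCG payment = (others' best without Okafor) − (others' welfare with Okafor) = 620 − 564 = $56.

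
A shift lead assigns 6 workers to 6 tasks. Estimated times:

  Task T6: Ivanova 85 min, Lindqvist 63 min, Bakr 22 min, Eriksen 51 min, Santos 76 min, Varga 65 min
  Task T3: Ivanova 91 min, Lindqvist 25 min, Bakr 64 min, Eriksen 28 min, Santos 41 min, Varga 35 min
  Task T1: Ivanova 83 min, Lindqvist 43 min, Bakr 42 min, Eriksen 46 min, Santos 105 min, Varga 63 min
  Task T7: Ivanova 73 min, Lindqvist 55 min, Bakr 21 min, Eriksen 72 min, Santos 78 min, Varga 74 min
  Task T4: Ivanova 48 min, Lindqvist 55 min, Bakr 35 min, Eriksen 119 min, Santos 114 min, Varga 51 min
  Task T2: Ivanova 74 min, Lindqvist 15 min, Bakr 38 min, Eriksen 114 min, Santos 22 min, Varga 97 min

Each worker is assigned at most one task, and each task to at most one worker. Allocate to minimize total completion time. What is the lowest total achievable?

This is the linear assignment problem.
Optimal: Ivanova→Task T4 (48 min), Lindqvist→Task T1 (43 min), Bakr→Task T7 (21 min), Eriksen→Task T6 (51 min), Santos→Task T2 (22 min), Varga→Task T3 (35 min) — total 48+43+21+51+22+35 = 220 min.
Min-entry greedy (repeatedly take the single cheapest remaining cell) gives 251 min, worse by 31.

Min total: 220 min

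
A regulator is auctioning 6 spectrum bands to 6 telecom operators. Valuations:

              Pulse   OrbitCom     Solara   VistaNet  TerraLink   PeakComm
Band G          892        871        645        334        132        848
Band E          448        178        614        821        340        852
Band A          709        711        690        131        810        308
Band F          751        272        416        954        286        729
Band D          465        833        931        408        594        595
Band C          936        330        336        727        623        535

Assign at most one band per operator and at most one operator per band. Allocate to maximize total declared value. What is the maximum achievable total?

Maximum total: $5354M

This is a one-to-one assignment (maximum-weight bipartite matching).
Optimal: Pulse→Band C ($936M), OrbitCom→Band G ($871M), Solara→Band D ($931M), VistaNet→Band F ($954M), TerraLink→Band A ($810M), PeakComm→Band E ($852M) — total 936+871+931+954+810+852 = $5354M.
Column-greedy (each band in turn goes to its best remaining operator) gives $4769M, worse by 585.
Every other assignment is strictly worse.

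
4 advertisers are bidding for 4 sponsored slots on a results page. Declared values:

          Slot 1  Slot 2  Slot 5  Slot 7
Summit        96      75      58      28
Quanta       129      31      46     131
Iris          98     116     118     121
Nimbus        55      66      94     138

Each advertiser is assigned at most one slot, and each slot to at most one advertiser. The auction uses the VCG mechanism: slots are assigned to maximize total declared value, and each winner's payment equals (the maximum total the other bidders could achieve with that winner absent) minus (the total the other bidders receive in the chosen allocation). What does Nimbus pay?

Efficient allocation: Summit→Slot 2 ($75), Quanta→Slot 1 ($129), Iris→Slot 5 ($118), Nimbus→Slot 7 ($138); total welfare W = $460.
Nimbus receives Slot 7 at value $138, so the others get W − 138 = $322.
Without Nimbus: best allocation of the remaining 3 bidders over all 4 slots is Summit→Slot 1 ($96), Quanta→Slot 7 ($131), Iris→Slot 5 ($118), total $345.
VCG payment = (others' best without Nimbus) − (others' welfare with Nimbus) = 345 − 322 = $23.

Nimbus pays $23.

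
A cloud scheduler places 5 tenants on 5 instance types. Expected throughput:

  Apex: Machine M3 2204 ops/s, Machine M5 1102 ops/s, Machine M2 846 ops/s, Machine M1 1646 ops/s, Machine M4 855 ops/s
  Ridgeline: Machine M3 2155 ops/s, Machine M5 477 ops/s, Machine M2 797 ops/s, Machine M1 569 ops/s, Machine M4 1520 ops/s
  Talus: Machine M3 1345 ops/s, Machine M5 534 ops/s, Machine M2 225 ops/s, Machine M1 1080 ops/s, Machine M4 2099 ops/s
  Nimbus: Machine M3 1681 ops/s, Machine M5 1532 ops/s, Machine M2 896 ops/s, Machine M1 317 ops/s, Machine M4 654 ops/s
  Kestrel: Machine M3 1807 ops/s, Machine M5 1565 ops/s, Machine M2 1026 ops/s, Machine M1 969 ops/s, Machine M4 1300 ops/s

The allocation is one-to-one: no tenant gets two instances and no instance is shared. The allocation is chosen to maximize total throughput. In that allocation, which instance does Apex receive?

Optimal: Apex→Machine M1 (1646 ops/s), Ridgeline→Machine M3 (2155 ops/s), Talus→Machine M4 (2099 ops/s), Nimbus→Machine M5 (1532 ops/s), Kestrel→Machine M2 (1026 ops/s) — total 1646+2155+2099+1532+1026 = 8458 ops/s.
Max-entry greedy (repeatedly take the single best remaining cell) gives 7333 ops/s, worse by 1125.
Swapping Kestrel↔Apex (Kestrel→Machine M1 969 ops/s, Apex→Machine M2 846 ops/s) loses 857.
Apex's own top instance is Machine M3 (2204 ops/s), but forcing Apex→Machine M3 and reassigning the rest optimally gives only 7601 ops/s — worse by 857.

Apex receives Machine M1.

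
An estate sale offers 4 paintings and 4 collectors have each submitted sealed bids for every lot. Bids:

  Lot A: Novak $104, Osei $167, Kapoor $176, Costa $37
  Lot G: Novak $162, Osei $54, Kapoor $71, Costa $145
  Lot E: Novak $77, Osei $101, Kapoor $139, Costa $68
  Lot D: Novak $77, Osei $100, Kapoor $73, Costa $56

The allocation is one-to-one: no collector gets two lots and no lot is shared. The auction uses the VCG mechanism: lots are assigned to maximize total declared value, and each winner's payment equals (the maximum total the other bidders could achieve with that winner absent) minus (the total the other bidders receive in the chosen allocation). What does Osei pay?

Osei pays $45.

Efficient allocation: Novak→Lot D ($77), Osei→Lot A ($167), Kapoor→Lot E ($139), Costa→Lot G ($145); total welfare W = $528.
Osei receives Lot A at value $167, so the others get W − 167 = $361.
Without Osei: best allocation of the remaining 3 bidders over all 4 lots is Novak→Lot G ($162), Kapoor→Lot A ($176), Costa→Lot E ($68), total $406.
VCG payment = (others' best without Osei) − (others' welfare with Osei) = 406 − 361 = $45.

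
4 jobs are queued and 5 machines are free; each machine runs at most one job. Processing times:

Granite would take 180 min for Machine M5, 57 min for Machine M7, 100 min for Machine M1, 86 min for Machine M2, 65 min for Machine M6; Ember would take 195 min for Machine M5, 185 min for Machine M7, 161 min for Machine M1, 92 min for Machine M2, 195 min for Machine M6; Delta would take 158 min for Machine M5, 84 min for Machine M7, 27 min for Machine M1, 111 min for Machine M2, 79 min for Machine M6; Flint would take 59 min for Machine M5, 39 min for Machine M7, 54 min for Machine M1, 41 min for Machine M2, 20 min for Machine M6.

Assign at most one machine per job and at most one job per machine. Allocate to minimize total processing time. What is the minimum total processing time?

Optimal: Granite→Machine M7 (57 min), Ember→Machine M2 (92 min), Delta→Machine M1 (27 min), Flint→Machine M6 (20 min) — total 57+92+27+20 = 196 min.
Checked against all permutations: 196 min is optimal.

Minimum total: 196 min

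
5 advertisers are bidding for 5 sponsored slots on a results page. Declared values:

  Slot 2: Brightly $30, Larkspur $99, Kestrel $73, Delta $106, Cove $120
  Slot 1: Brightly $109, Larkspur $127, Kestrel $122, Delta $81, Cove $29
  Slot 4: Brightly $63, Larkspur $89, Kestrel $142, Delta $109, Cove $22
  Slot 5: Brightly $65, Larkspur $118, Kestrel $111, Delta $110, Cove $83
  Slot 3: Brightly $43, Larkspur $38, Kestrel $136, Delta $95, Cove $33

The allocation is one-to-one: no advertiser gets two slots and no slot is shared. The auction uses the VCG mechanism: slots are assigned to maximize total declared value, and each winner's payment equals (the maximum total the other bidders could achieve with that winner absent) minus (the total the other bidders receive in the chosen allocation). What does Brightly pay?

Efficient allocation: Brightly→Slot 1 ($109), Larkspur→Slot 5 ($118), Kestrel→Slot 3 ($136), Delta→Slot 4 ($109), Cove→Slot 2 ($120); total welfare W = $592.
Brightly receives Slot 1 at value $109, so the others get W − 109 = $483.
Without Brightly: best allocation of the remaining 4 bidders over all 5 slots is Larkspur→Slot 1 ($127), Kestrel→Slot 4 ($142), Delta→Slot 5 ($110), Cove→Slot 2 ($120), total $499.
VCG payment = (others' best without Brightly) − (others' welfare with Brightly) = 499 − 483 = $16.

Brightly pays $16.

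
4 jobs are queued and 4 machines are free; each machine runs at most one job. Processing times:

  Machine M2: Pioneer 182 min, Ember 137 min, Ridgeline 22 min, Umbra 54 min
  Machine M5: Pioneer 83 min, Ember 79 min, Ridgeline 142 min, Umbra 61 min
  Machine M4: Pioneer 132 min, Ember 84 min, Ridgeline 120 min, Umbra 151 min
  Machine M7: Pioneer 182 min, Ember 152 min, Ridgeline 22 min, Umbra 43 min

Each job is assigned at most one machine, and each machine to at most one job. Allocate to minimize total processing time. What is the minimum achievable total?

Minimum total: 232 min

Optimal: Pioneer→Machine M5 (83 min), Ember→Machine M4 (84 min), Ridgeline→Machine M2 (22 min), Umbra→Machine M7 (43 min) — total 83+84+22+43 = 232 min.
Next-best assignment: Pioneer→Machine M5, Ember→Machine M4, Ridgeline→Machine M7, Umbra→Machine M2 = 243 min.
Swapping Umbra↔Pioneer (Umbra→Machine M5 61 min, Pioneer→Machine M7 182 min) adds 117.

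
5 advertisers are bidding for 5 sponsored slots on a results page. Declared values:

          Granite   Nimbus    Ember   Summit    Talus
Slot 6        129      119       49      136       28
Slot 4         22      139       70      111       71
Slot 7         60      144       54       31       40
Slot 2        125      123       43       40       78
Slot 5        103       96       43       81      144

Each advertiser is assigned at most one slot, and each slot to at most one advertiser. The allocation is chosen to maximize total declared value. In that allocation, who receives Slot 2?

Granite receives Slot 2.

Optimal: Granite→Slot 2 ($125), Nimbus→Slot 7 ($144), Ember→Slot 4 ($70), Summit→Slot 6 ($136), Talus→Slot 5 ($144) — total 125+144+70+136+144 = $619.
Column-greedy (each slot in turn goes to its best remaining advertiser) gives $456, worse by 163.
Next-best assignment: Granite→Slot 2, Nimbus→Slot 4, Ember→Slot 7, Summit→Slot 6, Talus→Slot 5 = $598.
Granite's own top slot is Slot 6 ($129), but forcing Granite→Slot 6 and reassigning the rest optimally gives only $571 — worse by 48.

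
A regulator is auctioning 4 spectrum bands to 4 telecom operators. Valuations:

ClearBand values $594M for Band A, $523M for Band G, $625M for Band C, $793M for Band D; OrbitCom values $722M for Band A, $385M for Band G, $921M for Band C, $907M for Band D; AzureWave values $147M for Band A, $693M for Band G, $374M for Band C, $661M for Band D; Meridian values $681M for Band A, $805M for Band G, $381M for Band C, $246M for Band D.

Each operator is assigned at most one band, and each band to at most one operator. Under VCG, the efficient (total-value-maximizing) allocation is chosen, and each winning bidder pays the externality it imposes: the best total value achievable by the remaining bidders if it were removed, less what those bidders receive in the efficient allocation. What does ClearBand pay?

Efficient allocation: ClearBand→Band D ($793M), OrbitCom→Band C ($921M), AzureWave→Band G ($693M), Meridian→Band A ($681M); total welfare W = $3088M.
ClearBand receives Band D at value $793M, so the others get W − 793 = $2295M.
Without ClearBand: best allocation of the remaining 3 bidders over all 4 bands is OrbitCom→Band C ($921M), AzureWave→Band D ($661M), Meridian→Band G ($805M), total $2387M.
VCG payment = (others' best without ClearBand) − (others' welfare with ClearBand) = 2387 − 2295 = $92M.

ClearBand pays $92M.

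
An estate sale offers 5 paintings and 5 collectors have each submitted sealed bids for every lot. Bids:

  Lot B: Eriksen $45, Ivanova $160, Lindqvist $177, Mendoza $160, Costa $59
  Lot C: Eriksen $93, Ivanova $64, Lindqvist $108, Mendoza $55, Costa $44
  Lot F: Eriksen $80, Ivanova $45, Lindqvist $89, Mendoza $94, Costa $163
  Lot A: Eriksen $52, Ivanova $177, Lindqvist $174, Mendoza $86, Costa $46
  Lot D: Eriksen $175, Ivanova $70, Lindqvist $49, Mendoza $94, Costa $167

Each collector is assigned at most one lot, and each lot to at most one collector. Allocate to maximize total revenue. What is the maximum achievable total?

Optimal: Eriksen→Lot D ($175), Ivanova→Lot A ($177), Lindqvist→Lot C ($108), Mendoza→Lot B ($160), Costa→Lot F ($163) — total 175+177+108+160+163 = $783.
Checked against all permutations: $783 is optimal.

Maximum total: $783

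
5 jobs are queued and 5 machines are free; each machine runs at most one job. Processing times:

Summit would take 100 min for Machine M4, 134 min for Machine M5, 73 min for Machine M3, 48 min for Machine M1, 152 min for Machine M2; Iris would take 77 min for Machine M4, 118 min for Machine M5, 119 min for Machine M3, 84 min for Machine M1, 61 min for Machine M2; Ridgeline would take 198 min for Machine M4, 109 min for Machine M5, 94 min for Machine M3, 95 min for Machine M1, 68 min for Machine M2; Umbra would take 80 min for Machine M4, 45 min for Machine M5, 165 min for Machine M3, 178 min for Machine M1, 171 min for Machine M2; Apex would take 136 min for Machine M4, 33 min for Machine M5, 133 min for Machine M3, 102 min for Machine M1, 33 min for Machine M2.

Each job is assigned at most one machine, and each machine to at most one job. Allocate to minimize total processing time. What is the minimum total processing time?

Minimum total: 297 min

Treat this as an assignment problem: match each job to one machine.
Optimal: Summit→Machine M1 (48 min), Iris→Machine M4 (77 min), Ridgeline→Machine M3 (94 min), Umbra→Machine M5 (45 min), Apex→Machine M2 (33 min) — total 48+77+94+45+33 = 297 min.
Row-greedy (each job in turn takes its cheapest remaining machine) gives 384 min, worse by 87.
Swapping Summit↔Ridgeline (Summit→Machine M3 73 min, Ridgeline→Machine M1 95 min) adds 26.
No other one-to-one assignment undercuts 297 min.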